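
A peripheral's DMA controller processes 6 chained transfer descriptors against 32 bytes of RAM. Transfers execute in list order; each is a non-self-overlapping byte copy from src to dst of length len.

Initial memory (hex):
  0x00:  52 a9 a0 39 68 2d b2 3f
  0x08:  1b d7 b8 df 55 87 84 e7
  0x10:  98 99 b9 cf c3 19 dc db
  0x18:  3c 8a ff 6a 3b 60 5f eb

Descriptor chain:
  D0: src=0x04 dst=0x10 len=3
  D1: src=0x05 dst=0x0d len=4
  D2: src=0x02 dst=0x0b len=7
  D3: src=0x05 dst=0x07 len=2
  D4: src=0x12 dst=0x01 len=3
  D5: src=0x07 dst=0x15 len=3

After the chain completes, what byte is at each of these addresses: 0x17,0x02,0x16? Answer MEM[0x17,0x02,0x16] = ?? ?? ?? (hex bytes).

  after D0: wrote 3B at 0x10 = 682db2
  after D1: wrote 4B at 0x0d = 2db23f1b
  after D2: wrote 7B at 0x0b = a039682db23f1b
  after D3: wrote 2B at 0x07 = 2db2
  after D4: wrote 3B at 0x01 = b2cfc3
  after D5: wrote 3B at 0x15 = 2db2d7
query mem[0x17]=0xd7, mem[0x02]=0xcf, mem[0x16]=0xb2

MEM[0x17,0x02,0x16] = d7 cf b2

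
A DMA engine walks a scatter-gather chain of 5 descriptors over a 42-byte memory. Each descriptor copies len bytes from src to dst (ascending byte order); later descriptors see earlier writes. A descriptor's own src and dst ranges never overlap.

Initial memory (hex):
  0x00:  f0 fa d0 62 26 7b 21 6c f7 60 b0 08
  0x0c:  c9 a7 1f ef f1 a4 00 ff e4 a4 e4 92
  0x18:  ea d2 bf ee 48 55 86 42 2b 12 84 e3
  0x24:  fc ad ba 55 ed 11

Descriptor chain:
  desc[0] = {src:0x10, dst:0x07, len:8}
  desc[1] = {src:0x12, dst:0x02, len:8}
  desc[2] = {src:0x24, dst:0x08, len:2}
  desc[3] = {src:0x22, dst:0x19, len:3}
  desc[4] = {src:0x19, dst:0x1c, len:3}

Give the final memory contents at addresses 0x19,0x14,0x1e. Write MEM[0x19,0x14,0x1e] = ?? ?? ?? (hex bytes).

MEM[0x19,0x14,0x1e] = 84 e4 fc

#0 dst[0x07+8] := {0xf1,0xa4,0x00,0xff,0xe4,0xa4,0xe4,0x92}
#1 dst[0x02+8] := {0x00,0xff,0xe4,0xa4,0xe4,0x92,0xea,0xd2}
#2 dst[0x08+2] := {0xfc,0xad}
#3 dst[0x19+3] := {0x84,0xe3,0xfc}
#4 dst[0x1c+3] := {0x84,0xe3,0xfc}
query mem[0x19]=0x84, mem[0x14]=0xe4, mem[0x1e]=0xfc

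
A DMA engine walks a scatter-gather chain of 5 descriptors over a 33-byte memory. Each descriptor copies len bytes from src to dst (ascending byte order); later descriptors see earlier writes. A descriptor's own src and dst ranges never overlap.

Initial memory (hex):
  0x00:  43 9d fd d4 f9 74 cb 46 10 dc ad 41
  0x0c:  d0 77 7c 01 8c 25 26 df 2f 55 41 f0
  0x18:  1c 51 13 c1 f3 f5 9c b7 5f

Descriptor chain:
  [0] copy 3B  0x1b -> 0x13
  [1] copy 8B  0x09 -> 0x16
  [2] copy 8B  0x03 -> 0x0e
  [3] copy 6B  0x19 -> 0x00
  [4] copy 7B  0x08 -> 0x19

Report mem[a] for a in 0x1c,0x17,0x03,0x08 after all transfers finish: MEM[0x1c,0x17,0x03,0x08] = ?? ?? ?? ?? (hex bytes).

MEM[0x1c,0x17,0x03,0x08] = 41 ad 01 10

#0 dst[0x13+3] := {0xc1,0xf3,0xf5}
#1 dst[0x16+8] := {0xdc,0xad,0x41,0xd0,0x77,0x7c,0x01,0x8c}
#2 dst[0x0e+8] := {0xd4,0xf9,0x74,0xcb,0x46,0x10,0xdc,0xad}
#3 dst[0x00+6] := {0xd0,0x77,0x7c,0x01,0x8c,0x9c}
#4 dst[0x19+7] := {0x10,0xdc,0xad,0x41,0xd0,0x77,0xd4}
query mem[0x1c]=0x41, mem[0x17]=0xad, mem[0x03]=0x01, mem[0x08]=0x10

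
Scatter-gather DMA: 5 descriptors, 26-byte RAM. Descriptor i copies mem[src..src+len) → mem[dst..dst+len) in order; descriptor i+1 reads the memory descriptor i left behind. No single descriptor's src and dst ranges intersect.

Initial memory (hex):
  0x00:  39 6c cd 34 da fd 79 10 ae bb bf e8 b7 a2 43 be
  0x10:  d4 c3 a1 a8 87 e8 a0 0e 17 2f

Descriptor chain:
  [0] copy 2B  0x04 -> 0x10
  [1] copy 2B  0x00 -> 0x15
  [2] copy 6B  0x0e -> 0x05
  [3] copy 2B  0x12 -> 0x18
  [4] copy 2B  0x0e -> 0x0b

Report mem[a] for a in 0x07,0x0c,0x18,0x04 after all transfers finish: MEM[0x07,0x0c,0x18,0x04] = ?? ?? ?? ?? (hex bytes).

MEM[0x07,0x0c,0x18,0x04] = da be a1 da

  after D0: wrote 2B at 0x10 = dafd
  after D1: wrote 2B at 0x15 = 396c
  after D2: wrote 6B at 0x05 = 43bedafda1a8
  after D3: wrote 2B at 0x18 = a1a8
  after D4: wrote 2B at 0x0b = 43be
query mem[0x07]=0xda, mem[0x0c]=0xbe, mem[0x18]=0xa1, mem[0x04]=0xda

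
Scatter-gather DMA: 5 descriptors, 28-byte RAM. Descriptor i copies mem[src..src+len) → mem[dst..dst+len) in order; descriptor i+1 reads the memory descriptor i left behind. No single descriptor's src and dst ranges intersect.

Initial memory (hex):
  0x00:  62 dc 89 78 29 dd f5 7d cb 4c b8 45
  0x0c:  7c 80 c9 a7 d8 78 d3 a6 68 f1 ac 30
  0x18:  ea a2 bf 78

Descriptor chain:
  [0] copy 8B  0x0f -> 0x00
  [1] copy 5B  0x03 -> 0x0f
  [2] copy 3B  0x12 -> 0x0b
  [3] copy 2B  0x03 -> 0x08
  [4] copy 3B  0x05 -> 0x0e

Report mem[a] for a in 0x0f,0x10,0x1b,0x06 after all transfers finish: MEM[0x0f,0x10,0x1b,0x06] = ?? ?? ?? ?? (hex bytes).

D0: mem[0x00..0x07] <- [a7 d8 78 d3 a6 68 f1 ac]
D1: mem[0x0f..0x13] <- [d3 a6 68 f1 ac]
D2: mem[0x0b..0x0d] <- [f1 ac 68]
D3: mem[0x08..0x09] <- [d3 a6]
D4: mem[0x0e..0x10] <- [68 f1 ac]
query mem[0x0f]=0xf1, mem[0x10]=0xac, mem[0x1b]=0x78, mem[0x06]=0xf1

MEM[0x0f,0x10,0x1b,0x06] = f1 ac 78 f1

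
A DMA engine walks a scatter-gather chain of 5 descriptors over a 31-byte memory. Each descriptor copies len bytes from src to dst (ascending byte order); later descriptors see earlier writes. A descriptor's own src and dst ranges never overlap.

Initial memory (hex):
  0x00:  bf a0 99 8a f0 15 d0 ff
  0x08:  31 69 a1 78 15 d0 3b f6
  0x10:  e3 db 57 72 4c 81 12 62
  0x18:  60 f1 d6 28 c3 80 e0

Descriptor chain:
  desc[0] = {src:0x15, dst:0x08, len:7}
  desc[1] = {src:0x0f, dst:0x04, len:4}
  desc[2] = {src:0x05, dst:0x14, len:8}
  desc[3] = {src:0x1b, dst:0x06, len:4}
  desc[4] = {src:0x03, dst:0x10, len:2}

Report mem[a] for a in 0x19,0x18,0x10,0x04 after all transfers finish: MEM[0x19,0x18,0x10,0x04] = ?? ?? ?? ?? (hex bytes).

D0: mem[0x08..0x0e] <- [81 12 62 60 f1 d6 28]
D1: mem[0x04..0x07] <- [f6 e3 db 57]
D2: mem[0x14..0x1b] <- [e3 db 57 81 12 62 60 f1]
D3: mem[0x06..0x09] <- [f1 c3 80 e0]
D4: mem[0x10..0x11] <- [8a f6]
query mem[0x19]=0x62, mem[0x18]=0x12, mem[0x10]=0x8a, mem[0x04]=0xf6

MEM[0x19,0x18,0x10,0x04] = 62 12 8a f6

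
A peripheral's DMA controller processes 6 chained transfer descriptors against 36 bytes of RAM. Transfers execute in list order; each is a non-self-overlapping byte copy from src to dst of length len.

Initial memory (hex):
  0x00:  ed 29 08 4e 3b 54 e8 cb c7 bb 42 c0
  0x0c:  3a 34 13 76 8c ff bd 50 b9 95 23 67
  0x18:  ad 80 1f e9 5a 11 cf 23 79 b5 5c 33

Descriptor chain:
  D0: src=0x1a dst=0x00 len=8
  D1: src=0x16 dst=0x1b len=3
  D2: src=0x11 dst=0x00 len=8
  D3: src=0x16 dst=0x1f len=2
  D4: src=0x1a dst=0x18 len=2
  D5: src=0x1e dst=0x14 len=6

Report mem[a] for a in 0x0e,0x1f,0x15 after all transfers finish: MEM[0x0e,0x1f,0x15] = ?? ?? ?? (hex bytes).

MEM[0x0e,0x1f,0x15] = 13 23 23

#0 dst[0x00+8] := {0x1f,0xe9,0x5a,0x11,0xcf,0x23,0x79,0xb5}
#1 dst[0x1b+3] := {0x23,0x67,0xad}
#2 dst[0x00+8] := {0xff,0xbd,0x50,0xb9,0x95,0x23,0x67,0xad}
#3 dst[0x1f+2] := {0x23,0x67}
#4 dst[0x18+2] := {0x1f,0x23}
#5 dst[0x14+6] := {0xcf,0x23,0x67,0xb5,0x5c,0x33}
query mem[0x0e]=0x13, mem[0x1f]=0x23, mem[0x15]=0x23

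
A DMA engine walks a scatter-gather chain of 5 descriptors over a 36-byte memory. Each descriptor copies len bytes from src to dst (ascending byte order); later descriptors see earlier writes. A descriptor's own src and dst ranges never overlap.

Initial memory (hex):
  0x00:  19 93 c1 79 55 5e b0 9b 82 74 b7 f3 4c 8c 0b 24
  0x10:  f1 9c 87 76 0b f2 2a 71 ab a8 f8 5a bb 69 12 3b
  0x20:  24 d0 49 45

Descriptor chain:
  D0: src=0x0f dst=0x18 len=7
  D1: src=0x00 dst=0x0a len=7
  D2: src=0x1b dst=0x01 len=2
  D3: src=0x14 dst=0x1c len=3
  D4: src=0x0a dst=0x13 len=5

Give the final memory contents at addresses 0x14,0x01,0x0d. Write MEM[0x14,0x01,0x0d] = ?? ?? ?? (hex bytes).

[0] 0x0f->0x18 len=7 : 24 f1 9c 87 76 0b f2
[1] 0x00->0x0a len=7 : 19 93 c1 79 55 5e b0
[2] 0x1b->0x01 len=2 : 87 76
[3] 0x14->0x1c len=3 : 0b f2 2a
[4] 0x0a->0x13 len=5 : 19 93 c1 79 55
query mem[0x14]=0x93, mem[0x01]=0x87, mem[0x0d]=0x79

MEM[0x14,0x01,0x0d] = 93 87 79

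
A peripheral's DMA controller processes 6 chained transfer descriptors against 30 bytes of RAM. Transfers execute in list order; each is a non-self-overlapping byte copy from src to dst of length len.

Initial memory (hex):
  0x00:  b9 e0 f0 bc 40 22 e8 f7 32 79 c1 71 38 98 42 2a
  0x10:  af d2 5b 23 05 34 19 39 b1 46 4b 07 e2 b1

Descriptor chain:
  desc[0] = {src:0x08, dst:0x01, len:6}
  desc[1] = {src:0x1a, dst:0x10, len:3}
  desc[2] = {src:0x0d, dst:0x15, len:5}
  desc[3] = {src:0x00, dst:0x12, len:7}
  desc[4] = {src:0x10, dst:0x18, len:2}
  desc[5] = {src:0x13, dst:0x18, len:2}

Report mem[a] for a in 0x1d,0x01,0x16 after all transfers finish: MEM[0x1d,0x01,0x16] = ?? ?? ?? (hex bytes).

[0] 0x08->0x01 len=6 : 32 79 c1 71 38 98
[1] 0x1a->0x10 len=3 : 4b 07 e2
[2] 0x0d->0x15 len=5 : 98 42 2a 4b 07
[3] 0x00->0x12 len=7 : b9 32 79 c1 71 38 98
[4] 0x10->0x18 len=2 : 4b 07
[5] 0x13->0x18 len=2 : 32 79
query mem[0x1d]=0xb1, mem[0x01]=0x32, mem[0x16]=0x71

MEM[0x1d,0x01,0x16] = b1 32 71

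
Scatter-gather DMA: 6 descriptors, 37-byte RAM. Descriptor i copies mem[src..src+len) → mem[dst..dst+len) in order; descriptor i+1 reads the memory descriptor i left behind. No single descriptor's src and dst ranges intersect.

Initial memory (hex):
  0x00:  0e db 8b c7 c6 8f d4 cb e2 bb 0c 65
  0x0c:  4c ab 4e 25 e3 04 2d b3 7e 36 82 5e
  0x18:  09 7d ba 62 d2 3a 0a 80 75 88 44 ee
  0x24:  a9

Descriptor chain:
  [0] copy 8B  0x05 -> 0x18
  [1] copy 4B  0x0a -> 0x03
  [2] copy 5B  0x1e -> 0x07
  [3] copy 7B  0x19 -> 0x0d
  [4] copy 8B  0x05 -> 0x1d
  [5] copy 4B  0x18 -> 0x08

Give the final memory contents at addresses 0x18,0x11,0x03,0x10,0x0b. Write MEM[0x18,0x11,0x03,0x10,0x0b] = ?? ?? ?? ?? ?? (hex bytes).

MEM[0x18,0x11,0x03,0x10,0x0b] = 8f 0c 0c bb e2

#0 dst[0x18+8] := {0x8f,0xd4,0xcb,0xe2,0xbb,0x0c,0x65,0x4c}
#1 dst[0x03+4] := {0x0c,0x65,0x4c,0xab}
#2 dst[0x07+5] := {0x65,0x4c,0x75,0x88,0x44}
#3 dst[0x0d+7] := {0xd4,0xcb,0xe2,0xbb,0x0c,0x65,0x4c}
#4 dst[0x1d+8] := {0x4c,0xab,0x65,0x4c,0x75,0x88,0x44,0x4c}
#5 dst[0x08+4] := {0x8f,0xd4,0xcb,0xe2}
query mem[0x18]=0x8f, mem[0x11]=0x0c, mem[0x03]=0x0c, mem[0x10]=0xbb, mem[0x0b]=0xe2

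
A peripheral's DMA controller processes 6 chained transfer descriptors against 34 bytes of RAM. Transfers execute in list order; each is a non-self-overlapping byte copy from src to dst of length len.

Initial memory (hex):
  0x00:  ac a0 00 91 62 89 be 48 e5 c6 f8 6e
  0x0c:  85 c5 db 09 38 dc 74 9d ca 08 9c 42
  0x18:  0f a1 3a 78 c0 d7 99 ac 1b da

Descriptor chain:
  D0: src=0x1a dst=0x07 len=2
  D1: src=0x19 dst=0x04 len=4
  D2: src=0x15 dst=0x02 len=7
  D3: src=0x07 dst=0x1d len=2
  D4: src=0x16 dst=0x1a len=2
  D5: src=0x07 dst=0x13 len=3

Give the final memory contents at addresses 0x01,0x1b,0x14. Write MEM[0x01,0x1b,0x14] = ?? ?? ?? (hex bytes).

  after D0: wrote 2B at 0x07 = 3a78
  after D1: wrote 4B at 0x04 = a13a78c0
  after D2: wrote 7B at 0x02 = 089c420fa13a78
  after D3: wrote 2B at 0x1d = 3a78
  after D4: wrote 2B at 0x1a = 9c42
  after D5: wrote 3B at 0x13 = 3a78c6
query mem[0x01]=0xa0, mem[0x1b]=0x42, mem[0x14]=0x78

MEM[0x01,0x1b,0x14] = a0 42 78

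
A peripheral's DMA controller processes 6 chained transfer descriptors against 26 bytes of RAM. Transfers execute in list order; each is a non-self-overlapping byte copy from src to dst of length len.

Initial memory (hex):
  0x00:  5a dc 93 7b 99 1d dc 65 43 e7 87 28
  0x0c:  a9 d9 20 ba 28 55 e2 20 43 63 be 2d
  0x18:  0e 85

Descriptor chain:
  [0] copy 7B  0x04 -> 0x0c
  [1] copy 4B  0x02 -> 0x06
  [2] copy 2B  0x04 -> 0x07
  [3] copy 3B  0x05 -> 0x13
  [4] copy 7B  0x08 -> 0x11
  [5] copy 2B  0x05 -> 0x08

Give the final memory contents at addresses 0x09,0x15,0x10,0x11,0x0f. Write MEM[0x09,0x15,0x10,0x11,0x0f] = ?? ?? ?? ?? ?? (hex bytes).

MEM[0x09,0x15,0x10,0x11,0x0f] = 93 99 43 1d 65

D0: mem[0x0c..0x12] <- [99 1d dc 65 43 e7 87]
D1: mem[0x06..0x09] <- [93 7b 99 1d]
D2: mem[0x07..0x08] <- [99 1d]
D3: mem[0x13..0x15] <- [1d 93 99]
D4: mem[0x11..0x17] <- [1d 1d 87 28 99 1d dc]
D5: mem[0x08..0x09] <- [1d 93]
query mem[0x09]=0x93, mem[0x15]=0x99, mem[0x10]=0x43, mem[0x11]=0x1d, mem[0x0f]=0x65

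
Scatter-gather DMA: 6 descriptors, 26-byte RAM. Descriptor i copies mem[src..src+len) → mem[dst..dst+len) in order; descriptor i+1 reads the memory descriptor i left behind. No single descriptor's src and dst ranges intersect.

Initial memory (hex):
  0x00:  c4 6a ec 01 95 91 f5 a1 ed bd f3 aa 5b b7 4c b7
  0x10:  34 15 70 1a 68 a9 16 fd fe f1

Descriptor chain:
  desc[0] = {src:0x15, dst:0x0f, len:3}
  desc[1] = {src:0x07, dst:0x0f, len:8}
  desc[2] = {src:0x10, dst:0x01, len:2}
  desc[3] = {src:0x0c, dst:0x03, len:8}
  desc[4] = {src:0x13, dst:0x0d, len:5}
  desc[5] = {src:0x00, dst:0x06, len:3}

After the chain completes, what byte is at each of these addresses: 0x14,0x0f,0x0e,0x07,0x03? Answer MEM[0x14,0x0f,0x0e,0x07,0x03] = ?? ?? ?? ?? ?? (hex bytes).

[0] 0x15->0x0f len=3 : a9 16 fd
[1] 0x07->0x0f len=8 : a1 ed bd f3 aa 5b b7 4c
[2] 0x10->0x01 len=2 : ed bd
[3] 0x0c->0x03 len=8 : 5b b7 4c a1 ed bd f3 aa
[4] 0x13->0x0d len=5 : aa 5b b7 4c fd
[5] 0x00->0x06 len=3 : c4 ed bd
query mem[0x14]=0x5b, mem[0x0f]=0xb7, mem[0x0e]=0x5b, mem[0x07]=0xed, mem[0x03]=0x5b

MEM[0x14,0x0f,0x0e,0x07,0x03] = 5b b7 5b ed 5b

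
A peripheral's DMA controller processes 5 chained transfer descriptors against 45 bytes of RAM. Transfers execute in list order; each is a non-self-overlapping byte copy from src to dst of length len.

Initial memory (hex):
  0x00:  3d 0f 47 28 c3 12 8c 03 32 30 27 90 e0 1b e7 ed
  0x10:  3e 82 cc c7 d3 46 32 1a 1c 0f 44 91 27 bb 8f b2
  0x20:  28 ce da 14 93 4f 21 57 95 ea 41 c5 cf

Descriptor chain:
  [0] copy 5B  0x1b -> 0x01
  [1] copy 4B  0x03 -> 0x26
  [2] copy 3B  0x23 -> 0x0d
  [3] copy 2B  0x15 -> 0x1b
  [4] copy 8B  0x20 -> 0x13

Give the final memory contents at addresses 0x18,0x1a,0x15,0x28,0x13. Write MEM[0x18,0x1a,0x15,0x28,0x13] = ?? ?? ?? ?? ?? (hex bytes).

MEM[0x18,0x1a,0x15,0x28,0x13] = 4f 8f da b2 28

[0] 0x1b->0x01 len=5 : 91 27 bb 8f b2
[1] 0x03->0x26 len=4 : bb 8f b2 8c
[2] 0x23->0x0d len=3 : 14 93 4f
[3] 0x15->0x1b len=2 : 46 32
[4] 0x20->0x13 len=8 : 28 ce da 14 93 4f bb 8f
query mem[0x18]=0x4f, mem[0x1a]=0x8f, mem[0x15]=0xda, mem[0x28]=0xb2, mem[0x13]=0x28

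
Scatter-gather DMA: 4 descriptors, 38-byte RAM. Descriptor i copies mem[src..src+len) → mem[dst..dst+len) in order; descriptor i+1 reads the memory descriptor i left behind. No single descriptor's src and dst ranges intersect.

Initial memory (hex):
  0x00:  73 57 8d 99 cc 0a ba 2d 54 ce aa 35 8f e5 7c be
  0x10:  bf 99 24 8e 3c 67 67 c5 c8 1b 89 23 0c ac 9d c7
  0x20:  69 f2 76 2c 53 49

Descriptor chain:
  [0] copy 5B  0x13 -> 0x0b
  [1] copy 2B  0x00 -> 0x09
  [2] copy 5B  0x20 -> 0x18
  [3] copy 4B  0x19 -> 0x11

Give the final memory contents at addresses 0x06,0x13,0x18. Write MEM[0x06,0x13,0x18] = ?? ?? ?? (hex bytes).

D0: mem[0x0b..0x0f] <- [8e 3c 67 67 c5]
D1: mem[0x09..0x0a] <- [73 57]
D2: mem[0x18..0x1c] <- [69 f2 76 2c 53]
D3: mem[0x11..0x14] <- [f2 76 2c 53]
query mem[0x06]=0xba, mem[0x13]=0x2c, mem[0x18]=0x69

MEM[0x06,0x13,0x18] = ba 2c 69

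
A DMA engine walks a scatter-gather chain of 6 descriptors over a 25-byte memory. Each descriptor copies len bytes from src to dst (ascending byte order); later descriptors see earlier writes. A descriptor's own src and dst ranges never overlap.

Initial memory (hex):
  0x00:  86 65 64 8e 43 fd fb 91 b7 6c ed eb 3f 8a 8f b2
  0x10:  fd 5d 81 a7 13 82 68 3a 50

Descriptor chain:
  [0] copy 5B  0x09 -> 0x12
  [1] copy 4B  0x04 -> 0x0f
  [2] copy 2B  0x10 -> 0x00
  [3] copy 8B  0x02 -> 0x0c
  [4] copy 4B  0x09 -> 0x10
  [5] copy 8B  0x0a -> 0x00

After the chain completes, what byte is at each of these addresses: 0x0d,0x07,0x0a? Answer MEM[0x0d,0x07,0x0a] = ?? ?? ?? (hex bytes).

  after D0: wrote 5B at 0x12 = 6cedeb3f8a
  after D1: wrote 4B at 0x0f = 43fdfb91
  after D2: wrote 2B at 0x00 = fdfb
  after D3: wrote 8B at 0x0c = 648e43fdfb91b76c
  after D4: wrote 4B at 0x10 = 6cedeb64
  after D5: wrote 8B at 0x00 = edeb648e43fd6ced
query mem[0x0d]=0x8e, mem[0x07]=0xed, mem[0x0a]=0xed

MEM[0x0d,0x07,0x0a] = 8e ed ed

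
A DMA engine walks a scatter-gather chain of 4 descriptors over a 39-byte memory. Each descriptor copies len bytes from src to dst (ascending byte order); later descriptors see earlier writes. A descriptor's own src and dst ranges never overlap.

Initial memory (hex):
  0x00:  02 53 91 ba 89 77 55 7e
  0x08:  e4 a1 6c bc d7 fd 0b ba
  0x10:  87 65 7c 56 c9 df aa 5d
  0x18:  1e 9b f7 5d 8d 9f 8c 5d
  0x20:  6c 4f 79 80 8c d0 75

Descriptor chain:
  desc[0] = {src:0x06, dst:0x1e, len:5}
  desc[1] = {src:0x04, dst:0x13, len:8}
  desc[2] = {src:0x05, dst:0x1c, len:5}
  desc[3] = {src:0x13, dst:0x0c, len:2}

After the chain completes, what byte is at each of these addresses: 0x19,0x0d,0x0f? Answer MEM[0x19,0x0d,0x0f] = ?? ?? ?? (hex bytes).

MEM[0x19,0x0d,0x0f] = 6c 77 ba

D0: mem[0x1e..0x22] <- [55 7e e4 a1 6c]
D1: mem[0x13..0x1a] <- [89 77 55 7e e4 a1 6c bc]
D2: mem[0x1c..0x20] <- [77 55 7e e4 a1]
D3: mem[0x0c..0x0d] <- [89 77]
query mem[0x19]=0x6c, mem[0x0d]=0x77, mem[0x0f]=0xba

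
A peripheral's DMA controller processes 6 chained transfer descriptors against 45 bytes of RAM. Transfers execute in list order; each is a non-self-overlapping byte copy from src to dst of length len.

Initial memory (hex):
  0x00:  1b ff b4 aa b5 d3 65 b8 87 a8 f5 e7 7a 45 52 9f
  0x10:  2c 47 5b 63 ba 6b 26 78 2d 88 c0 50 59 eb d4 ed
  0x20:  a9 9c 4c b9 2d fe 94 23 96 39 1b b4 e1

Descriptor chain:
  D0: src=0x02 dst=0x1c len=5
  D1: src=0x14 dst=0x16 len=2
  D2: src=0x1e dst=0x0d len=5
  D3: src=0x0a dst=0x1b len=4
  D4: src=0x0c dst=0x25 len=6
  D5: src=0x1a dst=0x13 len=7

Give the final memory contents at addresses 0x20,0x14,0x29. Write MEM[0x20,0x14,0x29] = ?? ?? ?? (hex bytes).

MEM[0x20,0x14,0x29] = 65 f5 9c

[0] 0x02->0x1c len=5 : b4 aa b5 d3 65
[1] 0x14->0x16 len=2 : ba 6b
[2] 0x1e->0x0d len=5 : b5 d3 65 9c 4c
[3] 0x0a->0x1b len=4 : f5 e7 7a b5
[4] 0x0c->0x25 len=6 : 7a b5 d3 65 9c 4c
[5] 0x1a->0x13 len=7 : c0 f5 e7 7a b5 d3 65
query mem[0x20]=0x65, mem[0x14]=0xf5, mem[0x29]=0x9c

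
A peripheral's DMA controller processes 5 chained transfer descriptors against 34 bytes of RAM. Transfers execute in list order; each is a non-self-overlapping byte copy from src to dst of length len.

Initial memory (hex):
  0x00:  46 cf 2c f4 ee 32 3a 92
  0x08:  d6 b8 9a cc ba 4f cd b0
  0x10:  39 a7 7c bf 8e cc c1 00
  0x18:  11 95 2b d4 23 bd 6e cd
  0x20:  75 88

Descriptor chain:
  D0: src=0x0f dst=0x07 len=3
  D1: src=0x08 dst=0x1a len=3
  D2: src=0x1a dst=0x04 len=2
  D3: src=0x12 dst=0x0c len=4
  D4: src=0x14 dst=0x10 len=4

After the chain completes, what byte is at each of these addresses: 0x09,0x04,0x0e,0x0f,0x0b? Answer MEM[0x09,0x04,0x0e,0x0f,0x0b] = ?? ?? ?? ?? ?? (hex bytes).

#0 dst[0x07+3] := {0xb0,0x39,0xa7}
#1 dst[0x1a+3] := {0x39,0xa7,0x9a}
#2 dst[0x04+2] := {0x39,0xa7}
#3 dst[0x0c+4] := {0x7c,0xbf,0x8e,0xcc}
#4 dst[0x10+4] := {0x8e,0xcc,0xc1,0x00}
query mem[0x09]=0xa7, mem[0x04]=0x39, mem[0x0e]=0x8e, mem[0x0f]=0xcc, mem[0x0b]=0xcc

MEM[0x09,0x04,0x0e,0x0f,0x0b] = a7 39 8e cc cc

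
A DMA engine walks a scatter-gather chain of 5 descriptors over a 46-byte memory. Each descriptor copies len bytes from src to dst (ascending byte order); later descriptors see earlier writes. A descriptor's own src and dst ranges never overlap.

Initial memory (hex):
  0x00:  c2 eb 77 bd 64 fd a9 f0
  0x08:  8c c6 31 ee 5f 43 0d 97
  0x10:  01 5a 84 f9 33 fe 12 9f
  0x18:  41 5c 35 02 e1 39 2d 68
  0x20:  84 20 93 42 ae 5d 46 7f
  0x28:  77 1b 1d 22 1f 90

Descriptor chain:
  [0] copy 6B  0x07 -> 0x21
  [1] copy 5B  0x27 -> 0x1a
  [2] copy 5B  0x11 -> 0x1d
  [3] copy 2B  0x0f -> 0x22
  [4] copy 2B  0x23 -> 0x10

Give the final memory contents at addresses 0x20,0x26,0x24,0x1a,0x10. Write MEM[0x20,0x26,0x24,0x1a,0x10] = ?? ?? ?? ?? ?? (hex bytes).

MEM[0x20,0x26,0x24,0x1a,0x10] = 33 5f 31 7f 01

  after D0: wrote 6B at 0x21 = f08cc631ee5f
  after D1: wrote 5B at 0x1a = 7f771b1d22
  after D2: wrote 5B at 0x1d = 5a84f933fe
  after D3: wrote 2B at 0x22 = 9701
  after D4: wrote 2B at 0x10 = 0131
query mem[0x20]=0x33, mem[0x26]=0x5f, mem[0x24]=0x31, mem[0x1a]=0x7f, mem[0x10]=0x01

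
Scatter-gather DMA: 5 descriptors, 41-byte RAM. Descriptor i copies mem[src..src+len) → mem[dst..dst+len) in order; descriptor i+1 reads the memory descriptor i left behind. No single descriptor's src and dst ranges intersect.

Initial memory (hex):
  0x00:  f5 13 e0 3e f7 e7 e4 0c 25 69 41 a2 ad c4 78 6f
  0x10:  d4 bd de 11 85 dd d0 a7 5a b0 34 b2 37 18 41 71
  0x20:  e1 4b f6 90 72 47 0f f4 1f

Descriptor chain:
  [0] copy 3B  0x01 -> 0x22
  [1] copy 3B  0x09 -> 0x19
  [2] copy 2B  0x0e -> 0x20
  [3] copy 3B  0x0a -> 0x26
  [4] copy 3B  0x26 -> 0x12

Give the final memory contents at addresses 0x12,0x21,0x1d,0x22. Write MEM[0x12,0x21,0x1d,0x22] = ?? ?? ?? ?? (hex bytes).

MEM[0x12,0x21,0x1d,0x22] = 41 6f 18 13

D0: mem[0x22..0x24] <- [13 e0 3e]
D1: mem[0x19..0x1b] <- [69 41 a2]
D2: mem[0x20..0x21] <- [78 6f]
D3: mem[0x26..0x28] <- [41 a2 ad]
D4: mem[0x12..0x14] <- [41 a2 ad]
query mem[0x12]=0x41, mem[0x21]=0x6f, mem[0x1d]=0x18, mem[0x22]=0x13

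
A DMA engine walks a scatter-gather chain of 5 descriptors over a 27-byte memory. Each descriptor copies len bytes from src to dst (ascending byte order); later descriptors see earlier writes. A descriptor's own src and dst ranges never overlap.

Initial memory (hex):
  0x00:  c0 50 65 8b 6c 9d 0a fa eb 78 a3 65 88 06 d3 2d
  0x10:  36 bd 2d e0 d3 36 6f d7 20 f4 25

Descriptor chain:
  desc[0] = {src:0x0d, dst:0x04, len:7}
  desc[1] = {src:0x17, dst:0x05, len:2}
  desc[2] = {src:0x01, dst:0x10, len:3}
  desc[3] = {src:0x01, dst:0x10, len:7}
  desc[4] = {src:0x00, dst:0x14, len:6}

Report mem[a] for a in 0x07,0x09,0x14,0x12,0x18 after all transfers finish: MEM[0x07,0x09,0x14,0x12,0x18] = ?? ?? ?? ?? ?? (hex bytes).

MEM[0x07,0x09,0x14,0x12,0x18] = 36 2d c0 8b 06

[0] 0x0d->0x04 len=7 : 06 d3 2d 36 bd 2d e0
[1] 0x17->0x05 len=2 : d7 20
[2] 0x01->0x10 len=3 : 50 65 8b
[3] 0x01->0x10 len=7 : 50 65 8b 06 d7 20 36
[4] 0x00->0x14 len=6 : c0 50 65 8b 06 d7
query mem[0x07]=0x36, mem[0x09]=0x2d, mem[0x14]=0xc0, mem[0x12]=0x8b, mem[0x18]=0x06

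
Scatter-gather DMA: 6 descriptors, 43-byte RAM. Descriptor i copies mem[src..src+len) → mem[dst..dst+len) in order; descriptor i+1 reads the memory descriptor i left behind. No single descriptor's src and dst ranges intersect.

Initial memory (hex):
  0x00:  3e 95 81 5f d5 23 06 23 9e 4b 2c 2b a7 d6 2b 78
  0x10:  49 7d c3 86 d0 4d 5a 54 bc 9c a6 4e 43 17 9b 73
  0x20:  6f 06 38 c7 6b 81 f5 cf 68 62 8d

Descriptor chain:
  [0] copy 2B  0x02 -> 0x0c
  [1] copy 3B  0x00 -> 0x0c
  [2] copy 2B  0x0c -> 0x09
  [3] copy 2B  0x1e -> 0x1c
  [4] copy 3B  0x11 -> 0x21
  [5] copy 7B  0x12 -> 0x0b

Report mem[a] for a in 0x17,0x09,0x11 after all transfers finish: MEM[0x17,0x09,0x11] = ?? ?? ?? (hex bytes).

D0: mem[0x0c..0x0d] <- [81 5f]
D1: mem[0x0c..0x0e] <- [3e 95 81]
D2: mem[0x09..0x0a] <- [3e 95]
D3: mem[0x1c..0x1d] <- [9b 73]
D4: mem[0x21..0x23] <- [7d c3 86]
D5: mem[0x0b..0x11] <- [c3 86 d0 4d 5a 54 bc]
query mem[0x17]=0x54, mem[0x09]=0x3e, mem[0x11]=0xbc

MEM[0x17,0x09,0x11] = 54 3e bc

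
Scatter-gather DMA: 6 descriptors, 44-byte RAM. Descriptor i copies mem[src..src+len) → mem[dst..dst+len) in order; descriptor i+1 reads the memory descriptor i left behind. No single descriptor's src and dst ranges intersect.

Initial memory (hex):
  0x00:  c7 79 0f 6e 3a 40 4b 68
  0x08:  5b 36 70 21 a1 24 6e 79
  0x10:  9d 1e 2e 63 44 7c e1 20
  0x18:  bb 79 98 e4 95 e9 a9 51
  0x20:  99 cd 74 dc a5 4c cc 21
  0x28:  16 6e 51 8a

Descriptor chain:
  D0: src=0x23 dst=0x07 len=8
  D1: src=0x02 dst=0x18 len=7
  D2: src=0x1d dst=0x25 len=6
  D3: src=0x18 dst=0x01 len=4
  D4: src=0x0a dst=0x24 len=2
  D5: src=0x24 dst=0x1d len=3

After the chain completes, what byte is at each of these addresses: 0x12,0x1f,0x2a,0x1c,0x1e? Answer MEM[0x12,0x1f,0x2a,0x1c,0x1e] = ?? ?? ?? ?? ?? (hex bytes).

#0 dst[0x07+8] := {0xdc,0xa5,0x4c,0xcc,0x21,0x16,0x6e,0x51}
#1 dst[0x18+7] := {0x0f,0x6e,0x3a,0x40,0x4b,0xdc,0xa5}
#2 dst[0x25+6] := {0xdc,0xa5,0x51,0x99,0xcd,0x74}
#3 dst[0x01+4] := {0x0f,0x6e,0x3a,0x40}
#4 dst[0x24+2] := {0xcc,0x21}
#5 dst[0x1d+3] := {0xcc,0x21,0xa5}
query mem[0x12]=0x2e, mem[0x1f]=0xa5, mem[0x2a]=0x74, mem[0x1c]=0x4b, mem[0x1e]=0x21

MEM[0x12,0x1f,0x2a,0x1c,0x1e] = 2e a5 74 4b 21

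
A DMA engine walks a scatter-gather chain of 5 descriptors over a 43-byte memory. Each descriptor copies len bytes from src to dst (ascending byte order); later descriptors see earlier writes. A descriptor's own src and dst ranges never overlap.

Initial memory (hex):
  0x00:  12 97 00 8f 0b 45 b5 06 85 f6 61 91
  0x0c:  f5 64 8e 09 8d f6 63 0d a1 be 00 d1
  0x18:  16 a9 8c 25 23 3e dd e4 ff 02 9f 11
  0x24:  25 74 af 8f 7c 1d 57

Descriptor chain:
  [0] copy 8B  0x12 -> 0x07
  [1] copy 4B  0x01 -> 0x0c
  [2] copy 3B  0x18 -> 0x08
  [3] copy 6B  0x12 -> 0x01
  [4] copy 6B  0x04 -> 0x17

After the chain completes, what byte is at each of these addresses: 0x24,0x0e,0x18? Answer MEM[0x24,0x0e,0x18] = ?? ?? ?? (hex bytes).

MEM[0x24,0x0e,0x18] = 25 8f 00

  after D0: wrote 8B at 0x07 = 630da1be00d116a9
  after D1: wrote 4B at 0x0c = 97008f0b
  after D2: wrote 3B at 0x08 = 16a98c
  after D3: wrote 6B at 0x01 = 630da1be00d1
  after D4: wrote 6B at 0x17 = be00d16316a9
query mem[0x24]=0x25, mem[0x0e]=0x8f, mem[0x18]=0x00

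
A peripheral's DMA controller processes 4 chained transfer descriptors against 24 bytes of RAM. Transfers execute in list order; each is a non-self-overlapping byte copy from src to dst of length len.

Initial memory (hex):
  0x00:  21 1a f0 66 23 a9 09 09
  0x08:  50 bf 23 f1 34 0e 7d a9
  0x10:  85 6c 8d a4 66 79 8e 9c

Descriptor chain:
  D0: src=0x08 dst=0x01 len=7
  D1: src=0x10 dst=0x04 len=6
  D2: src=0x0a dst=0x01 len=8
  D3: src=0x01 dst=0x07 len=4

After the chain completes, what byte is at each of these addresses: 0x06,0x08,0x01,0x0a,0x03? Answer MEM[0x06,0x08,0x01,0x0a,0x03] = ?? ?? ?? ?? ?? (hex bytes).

MEM[0x06,0x08,0x01,0x0a,0x03] = a9 f1 23 0e 34

  after D0: wrote 7B at 0x01 = 50bf23f1340e7d
  after D1: wrote 6B at 0x04 = 856c8da46679
  after D2: wrote 8B at 0x01 = 23f1340e7da9856c
  after D3: wrote 4B at 0x07 = 23f1340e
query mem[0x06]=0xa9, mem[0x08]=0xf1, mem[0x01]=0x23, mem[0x0a]=0x0e, mem[0x03]=0x34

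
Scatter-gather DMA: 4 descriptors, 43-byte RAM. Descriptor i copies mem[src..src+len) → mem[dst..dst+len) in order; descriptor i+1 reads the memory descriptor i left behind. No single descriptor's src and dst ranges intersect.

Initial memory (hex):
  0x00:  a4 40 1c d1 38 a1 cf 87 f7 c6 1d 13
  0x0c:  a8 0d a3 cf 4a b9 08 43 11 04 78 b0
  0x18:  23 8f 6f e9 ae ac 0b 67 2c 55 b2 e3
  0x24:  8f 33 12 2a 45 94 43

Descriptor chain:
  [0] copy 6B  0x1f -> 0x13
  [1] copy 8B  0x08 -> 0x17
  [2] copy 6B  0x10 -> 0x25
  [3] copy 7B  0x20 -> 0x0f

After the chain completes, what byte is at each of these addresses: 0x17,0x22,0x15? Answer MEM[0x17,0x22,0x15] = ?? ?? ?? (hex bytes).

[0] 0x1f->0x13 len=6 : 67 2c 55 b2 e3 8f
[1] 0x08->0x17 len=8 : f7 c6 1d 13 a8 0d a3 cf
[2] 0x10->0x25 len=6 : 4a b9 08 67 2c 55
[3] 0x20->0x0f len=7 : 2c 55 b2 e3 8f 4a b9
query mem[0x17]=0xf7, mem[0x22]=0xb2, mem[0x15]=0xb9

MEM[0x17,0x22,0x15] = f7 b2 b9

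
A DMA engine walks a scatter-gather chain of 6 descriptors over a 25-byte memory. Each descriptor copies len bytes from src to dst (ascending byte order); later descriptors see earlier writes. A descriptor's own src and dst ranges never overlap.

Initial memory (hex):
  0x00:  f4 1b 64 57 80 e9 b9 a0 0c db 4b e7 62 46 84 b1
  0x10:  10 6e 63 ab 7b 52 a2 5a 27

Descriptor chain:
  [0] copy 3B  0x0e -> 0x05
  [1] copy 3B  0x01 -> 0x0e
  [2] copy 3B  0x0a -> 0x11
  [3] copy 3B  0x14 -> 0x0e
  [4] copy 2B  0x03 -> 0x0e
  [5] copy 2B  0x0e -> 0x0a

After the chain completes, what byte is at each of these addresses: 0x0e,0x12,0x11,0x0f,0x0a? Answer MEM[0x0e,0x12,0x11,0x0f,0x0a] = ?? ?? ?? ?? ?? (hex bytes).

MEM[0x0e,0x12,0x11,0x0f,0x0a] = 57 e7 4b 80 57

[0] 0x0e->0x05 len=3 : 84 b1 10
[1] 0x01->0x0e len=3 : 1b 64 57
[2] 0x0a->0x11 len=3 : 4b e7 62
[3] 0x14->0x0e len=3 : 7b 52 a2
[4] 0x03->0x0e len=2 : 57 80
[5] 0x0e->0x0a len=2 : 57 80
query mem[0x0e]=0x57, mem[0x12]=0xe7, mem[0x11]=0x4b, mem[0x0f]=0x80, mem[0x0a]=0x57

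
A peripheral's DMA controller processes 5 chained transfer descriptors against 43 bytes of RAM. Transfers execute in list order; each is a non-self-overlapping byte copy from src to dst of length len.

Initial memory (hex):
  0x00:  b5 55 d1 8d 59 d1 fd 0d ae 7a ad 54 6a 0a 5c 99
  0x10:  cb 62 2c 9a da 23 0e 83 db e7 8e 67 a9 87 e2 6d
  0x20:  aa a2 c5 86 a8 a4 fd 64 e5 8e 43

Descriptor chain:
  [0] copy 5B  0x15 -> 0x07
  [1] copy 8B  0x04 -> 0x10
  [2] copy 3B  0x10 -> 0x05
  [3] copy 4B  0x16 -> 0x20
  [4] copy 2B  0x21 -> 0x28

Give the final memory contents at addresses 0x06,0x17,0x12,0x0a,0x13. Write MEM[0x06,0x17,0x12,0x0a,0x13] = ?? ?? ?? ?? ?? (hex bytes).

  after D0: wrote 5B at 0x07 = 230e83dbe7
  after D1: wrote 8B at 0x10 = 59d1fd230e83dbe7
  after D2: wrote 3B at 0x05 = 59d1fd
  after D3: wrote 4B at 0x20 = dbe7dbe7
  after D4: wrote 2B at 0x28 = e7db
query mem[0x06]=0xd1, mem[0x17]=0xe7, mem[0x12]=0xfd, mem[0x0a]=0xdb, mem[0x13]=0x23

MEM[0x06,0x17,0x12,0x0a,0x13] = d1 e7 fd db 23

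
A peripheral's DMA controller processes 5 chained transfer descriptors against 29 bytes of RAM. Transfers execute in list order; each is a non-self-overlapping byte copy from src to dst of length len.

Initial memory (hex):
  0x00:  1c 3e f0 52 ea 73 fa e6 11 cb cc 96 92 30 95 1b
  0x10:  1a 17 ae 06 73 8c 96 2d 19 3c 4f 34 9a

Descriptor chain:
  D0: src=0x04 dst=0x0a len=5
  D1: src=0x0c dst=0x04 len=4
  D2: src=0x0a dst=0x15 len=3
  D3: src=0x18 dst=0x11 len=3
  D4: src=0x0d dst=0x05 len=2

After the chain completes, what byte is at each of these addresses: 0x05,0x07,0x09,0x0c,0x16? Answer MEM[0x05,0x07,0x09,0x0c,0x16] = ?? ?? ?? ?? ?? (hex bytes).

#0 dst[0x0a+5] := {0xea,0x73,0xfa,0xe6,0x11}
#1 dst[0x04+4] := {0xfa,0xe6,0x11,0x1b}
#2 dst[0x15+3] := {0xea,0x73,0xfa}
#3 dst[0x11+3] := {0x19,0x3c,0x4f}
#4 dst[0x05+2] := {0xe6,0x11}
query mem[0x05]=0xe6, mem[0x07]=0x1b, mem[0x09]=0xcb, mem[0x0c]=0xfa, mem[0x16]=0x73

MEM[0x05,0x07,0x09,0x0c,0x16] = e6 1b cb fa 73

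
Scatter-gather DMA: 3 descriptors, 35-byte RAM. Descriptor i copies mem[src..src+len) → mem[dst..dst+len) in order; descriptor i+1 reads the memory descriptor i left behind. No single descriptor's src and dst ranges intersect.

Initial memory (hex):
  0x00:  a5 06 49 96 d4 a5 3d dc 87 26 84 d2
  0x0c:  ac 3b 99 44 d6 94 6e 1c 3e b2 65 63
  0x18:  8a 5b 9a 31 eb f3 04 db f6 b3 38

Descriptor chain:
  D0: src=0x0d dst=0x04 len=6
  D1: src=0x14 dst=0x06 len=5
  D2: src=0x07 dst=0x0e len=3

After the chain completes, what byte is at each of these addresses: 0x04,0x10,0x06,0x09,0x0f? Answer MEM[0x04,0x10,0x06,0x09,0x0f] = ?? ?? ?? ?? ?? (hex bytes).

MEM[0x04,0x10,0x06,0x09,0x0f] = 3b 63 3e 63 65

D0: mem[0x04..0x09] <- [3b 99 44 d6 94 6e]
D1: mem[0x06..0x0a] <- [3e b2 65 63 8a]
D2: mem[0x0e..0x10] <- [b2 65 63]
query mem[0x04]=0x3b, mem[0x10]=0x63, mem[0x06]=0x3e, mem[0x09]=0x63, mem[0x0f]=0x65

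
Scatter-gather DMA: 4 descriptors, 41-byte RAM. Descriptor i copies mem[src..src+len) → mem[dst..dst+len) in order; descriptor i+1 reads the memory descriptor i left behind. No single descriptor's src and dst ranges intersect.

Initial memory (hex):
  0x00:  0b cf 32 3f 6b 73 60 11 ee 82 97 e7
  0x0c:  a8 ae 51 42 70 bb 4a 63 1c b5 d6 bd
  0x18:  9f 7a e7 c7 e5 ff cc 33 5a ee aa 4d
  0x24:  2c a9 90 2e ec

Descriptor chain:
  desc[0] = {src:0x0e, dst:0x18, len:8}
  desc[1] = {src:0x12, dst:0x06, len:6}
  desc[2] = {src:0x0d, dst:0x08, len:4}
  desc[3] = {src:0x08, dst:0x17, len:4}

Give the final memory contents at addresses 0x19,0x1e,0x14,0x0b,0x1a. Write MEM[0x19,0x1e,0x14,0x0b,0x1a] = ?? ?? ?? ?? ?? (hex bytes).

MEM[0x19,0x1e,0x14,0x0b,0x1a] = 42 1c 1c 70 70

#0 dst[0x18+8] := {0x51,0x42,0x70,0xbb,0x4a,0x63,0x1c,0xb5}
#1 dst[0x06+6] := {0x4a,0x63,0x1c,0xb5,0xd6,0xbd}
#2 dst[0x08+4] := {0xae,0x51,0x42,0x70}
#3 dst[0x17+4] := {0xae,0x51,0x42,0x70}
query mem[0x19]=0x42, mem[0x1e]=0x1c, mem[0x14]=0x1c, mem[0x0b]=0x70, mem[0x1a]=0x70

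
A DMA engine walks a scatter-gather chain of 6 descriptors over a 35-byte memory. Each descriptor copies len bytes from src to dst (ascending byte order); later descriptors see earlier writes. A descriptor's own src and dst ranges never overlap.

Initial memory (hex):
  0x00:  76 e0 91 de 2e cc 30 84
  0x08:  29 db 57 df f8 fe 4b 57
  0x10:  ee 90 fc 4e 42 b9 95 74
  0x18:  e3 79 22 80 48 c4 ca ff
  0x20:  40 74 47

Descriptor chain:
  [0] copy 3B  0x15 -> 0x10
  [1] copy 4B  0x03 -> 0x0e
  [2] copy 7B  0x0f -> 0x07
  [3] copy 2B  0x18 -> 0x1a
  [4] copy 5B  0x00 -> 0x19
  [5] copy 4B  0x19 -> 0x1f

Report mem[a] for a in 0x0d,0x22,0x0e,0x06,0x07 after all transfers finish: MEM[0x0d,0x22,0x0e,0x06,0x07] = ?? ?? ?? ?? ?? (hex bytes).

MEM[0x0d,0x22,0x0e,0x06,0x07] = b9 de de 30 2e

#0 dst[0x10+3] := {0xb9,0x95,0x74}
#1 dst[0x0e+4] := {0xde,0x2e,0xcc,0x30}
#2 dst[0x07+7] := {0x2e,0xcc,0x30,0x74,0x4e,0x42,0xb9}
#3 dst[0x1a+2] := {0xe3,0x79}
#4 dst[0x19+5] := {0x76,0xe0,0x91,0xde,0x2e}
#5 dst[0x1f+4] := {0x76,0xe0,0x91,0xde}
query mem[0x0d]=0xb9, mem[0x22]=0xde, mem[0x0e]=0xde, mem[0x06]=0x30, mem[0x07]=0x2e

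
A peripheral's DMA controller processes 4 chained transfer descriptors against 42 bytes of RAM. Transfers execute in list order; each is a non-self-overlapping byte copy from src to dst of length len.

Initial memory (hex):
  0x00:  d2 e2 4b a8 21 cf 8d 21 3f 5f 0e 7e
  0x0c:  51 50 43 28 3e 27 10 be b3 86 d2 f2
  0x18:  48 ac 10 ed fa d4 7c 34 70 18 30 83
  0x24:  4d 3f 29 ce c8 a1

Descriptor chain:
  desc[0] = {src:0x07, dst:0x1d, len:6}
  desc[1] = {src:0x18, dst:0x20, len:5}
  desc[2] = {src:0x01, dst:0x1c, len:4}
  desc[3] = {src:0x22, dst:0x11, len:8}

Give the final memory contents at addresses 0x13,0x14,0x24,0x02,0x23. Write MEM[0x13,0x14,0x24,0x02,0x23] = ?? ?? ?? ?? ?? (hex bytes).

[0] 0x07->0x1d len=6 : 21 3f 5f 0e 7e 51
[1] 0x18->0x20 len=5 : 48 ac 10 ed fa
[2] 0x01->0x1c len=4 : e2 4b a8 21
[3] 0x22->0x11 len=8 : 10 ed fa 3f 29 ce c8 a1
query mem[0x13]=0xfa, mem[0x14]=0x3f, mem[0x24]=0xfa, mem[0x02]=0x4b, mem[0x23]=0xed

MEM[0x13,0x14,0x24,0x02,0x23] = fa 3f fa 4b ed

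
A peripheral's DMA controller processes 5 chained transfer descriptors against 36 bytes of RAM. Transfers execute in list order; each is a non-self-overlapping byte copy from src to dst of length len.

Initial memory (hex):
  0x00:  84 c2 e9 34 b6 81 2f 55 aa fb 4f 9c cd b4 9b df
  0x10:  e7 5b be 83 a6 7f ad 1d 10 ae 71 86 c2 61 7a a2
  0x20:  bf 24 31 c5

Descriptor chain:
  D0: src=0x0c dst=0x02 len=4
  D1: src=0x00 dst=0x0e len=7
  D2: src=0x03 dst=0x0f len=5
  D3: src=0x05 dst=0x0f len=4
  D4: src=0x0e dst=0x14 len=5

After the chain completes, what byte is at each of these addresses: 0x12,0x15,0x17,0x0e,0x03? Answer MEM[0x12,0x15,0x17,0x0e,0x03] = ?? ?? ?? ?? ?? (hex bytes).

#0 dst[0x02+4] := {0xcd,0xb4,0x9b,0xdf}
#1 dst[0x0e+7] := {0x84,0xc2,0xcd,0xb4,0x9b,0xdf,0x2f}
#2 dst[0x0f+5] := {0xb4,0x9b,0xdf,0x2f,0x55}
#3 dst[0x0f+4] := {0xdf,0x2f,0x55,0xaa}
#4 dst[0x14+5] := {0x84,0xdf,0x2f,0x55,0xaa}
query mem[0x12]=0xaa, mem[0x15]=0xdf, mem[0x17]=0x55, mem[0x0e]=0x84, mem[0x03]=0xb4

MEM[0x12,0x15,0x17,0x0e,0x03] = aa df 55 84 b4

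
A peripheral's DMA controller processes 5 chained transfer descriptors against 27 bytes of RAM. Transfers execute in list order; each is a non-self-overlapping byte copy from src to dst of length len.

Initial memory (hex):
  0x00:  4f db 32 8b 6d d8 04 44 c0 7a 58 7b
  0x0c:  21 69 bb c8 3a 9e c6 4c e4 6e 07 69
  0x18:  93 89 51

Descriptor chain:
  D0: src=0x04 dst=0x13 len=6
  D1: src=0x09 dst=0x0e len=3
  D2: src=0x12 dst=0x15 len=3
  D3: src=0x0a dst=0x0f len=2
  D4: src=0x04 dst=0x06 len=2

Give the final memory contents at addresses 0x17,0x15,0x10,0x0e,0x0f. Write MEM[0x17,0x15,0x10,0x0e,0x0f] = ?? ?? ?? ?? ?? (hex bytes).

D0: mem[0x13..0x18] <- [6d d8 04 44 c0 7a]
D1: mem[0x0e..0x10] <- [7a 58 7b]
D2: mem[0x15..0x17] <- [c6 6d d8]
D3: mem[0x0f..0x10] <- [58 7b]
D4: mem[0x06..0x07] <- [6d d8]
query mem[0x17]=0xd8, mem[0x15]=0xc6, mem[0x10]=0x7b, mem[0x0e]=0x7a, mem[0x0f]=0x58

MEM[0x17,0x15,0x10,0x0e,0x0f] = d8 c6 7b 7a 58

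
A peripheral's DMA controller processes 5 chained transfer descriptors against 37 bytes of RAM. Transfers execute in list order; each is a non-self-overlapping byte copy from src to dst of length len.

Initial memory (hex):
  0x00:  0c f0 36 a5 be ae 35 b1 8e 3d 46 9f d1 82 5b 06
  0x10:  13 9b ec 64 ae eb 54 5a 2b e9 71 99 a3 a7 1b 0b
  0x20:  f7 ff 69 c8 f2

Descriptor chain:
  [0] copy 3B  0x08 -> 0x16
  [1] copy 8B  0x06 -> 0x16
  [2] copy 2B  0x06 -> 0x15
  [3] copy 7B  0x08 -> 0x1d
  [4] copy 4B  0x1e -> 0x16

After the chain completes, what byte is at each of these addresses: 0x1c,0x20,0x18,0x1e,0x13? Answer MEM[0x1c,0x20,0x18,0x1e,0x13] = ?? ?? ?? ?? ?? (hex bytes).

#0 dst[0x16+3] := {0x8e,0x3d,0x46}
#1 dst[0x16+8] := {0x35,0xb1,0x8e,0x3d,0x46,0x9f,0xd1,0x82}
#2 dst[0x15+2] := {0x35,0xb1}
#3 dst[0x1d+7] := {0x8e,0x3d,0x46,0x9f,0xd1,0x82,0x5b}
#4 dst[0x16+4] := {0x3d,0x46,0x9f,0xd1}
query mem[0x1c]=0xd1, mem[0x20]=0x9f, mem[0x18]=0x9f, mem[0x1e]=0x3d, mem[0x13]=0x64

MEM[0x1c,0x20,0x18,0x1e,0x13] = d1 9f 9f 3d 64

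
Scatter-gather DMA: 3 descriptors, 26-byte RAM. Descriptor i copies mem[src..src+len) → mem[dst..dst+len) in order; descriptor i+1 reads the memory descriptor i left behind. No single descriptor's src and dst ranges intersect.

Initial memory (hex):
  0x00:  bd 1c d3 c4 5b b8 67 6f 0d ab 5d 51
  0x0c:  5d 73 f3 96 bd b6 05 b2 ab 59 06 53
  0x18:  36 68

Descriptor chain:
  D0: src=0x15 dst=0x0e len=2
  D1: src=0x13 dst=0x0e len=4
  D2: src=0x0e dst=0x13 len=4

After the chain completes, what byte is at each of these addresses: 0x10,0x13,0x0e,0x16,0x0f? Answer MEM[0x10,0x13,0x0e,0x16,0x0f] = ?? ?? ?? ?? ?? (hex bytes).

D0: mem[0x0e..0x0f] <- [59 06]
D1: mem[0x0e..0x11] <- [b2 ab 59 06]
D2: mem[0x13..0x16] <- [b2 ab 59 06]
query mem[0x10]=0x59, mem[0x13]=0xb2, mem[0x0e]=0xb2, mem[0x16]=0x06, mem[0x0f]=0xab

MEM[0x10,0x13,0x0e,0x16,0x0f] = 59 b2 b2 06 ab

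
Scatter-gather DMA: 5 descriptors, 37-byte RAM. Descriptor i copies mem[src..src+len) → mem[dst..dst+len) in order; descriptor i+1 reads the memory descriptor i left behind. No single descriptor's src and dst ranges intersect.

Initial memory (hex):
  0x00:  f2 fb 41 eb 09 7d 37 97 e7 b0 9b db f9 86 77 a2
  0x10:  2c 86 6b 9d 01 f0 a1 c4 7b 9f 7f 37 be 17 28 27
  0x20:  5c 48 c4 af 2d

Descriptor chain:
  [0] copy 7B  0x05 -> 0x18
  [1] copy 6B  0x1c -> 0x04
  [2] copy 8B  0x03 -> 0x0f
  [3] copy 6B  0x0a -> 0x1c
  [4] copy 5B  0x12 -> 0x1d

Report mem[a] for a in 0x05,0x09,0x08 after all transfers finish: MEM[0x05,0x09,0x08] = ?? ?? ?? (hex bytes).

MEM[0x05,0x09,0x08] = 9b 48 5c

#0 dst[0x18+7] := {0x7d,0x37,0x97,0xe7,0xb0,0x9b,0xdb}
#1 dst[0x04+6] := {0xb0,0x9b,0xdb,0x27,0x5c,0x48}
#2 dst[0x0f+8] := {0xeb,0xb0,0x9b,0xdb,0x27,0x5c,0x48,0x9b}
#3 dst[0x1c+6] := {0x9b,0xdb,0xf9,0x86,0x77,0xeb}
#4 dst[0x1d+5] := {0xdb,0x27,0x5c,0x48,0x9b}
query mem[0x05]=0x9b, mem[0x09]=0x48, mem[0x08]=0x5c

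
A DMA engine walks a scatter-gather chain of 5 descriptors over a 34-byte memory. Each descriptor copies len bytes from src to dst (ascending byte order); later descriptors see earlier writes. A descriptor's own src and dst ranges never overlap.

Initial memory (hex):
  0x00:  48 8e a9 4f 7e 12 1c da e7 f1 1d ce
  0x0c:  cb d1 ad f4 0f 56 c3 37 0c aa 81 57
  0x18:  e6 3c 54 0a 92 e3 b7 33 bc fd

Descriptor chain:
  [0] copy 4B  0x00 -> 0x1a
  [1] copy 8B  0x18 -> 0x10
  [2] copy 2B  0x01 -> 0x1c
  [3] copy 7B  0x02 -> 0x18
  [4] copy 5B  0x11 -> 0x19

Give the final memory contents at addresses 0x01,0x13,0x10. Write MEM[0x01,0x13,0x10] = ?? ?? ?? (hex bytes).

#0 dst[0x1a+4] := {0x48,0x8e,0xa9,0x4f}
#1 dst[0x10+8] := {0xe6,0x3c,0x48,0x8e,0xa9,0x4f,0xb7,0x33}
#2 dst[0x1c+2] := {0x8e,0xa9}
#3 dst[0x18+7] := {0xa9,0x4f,0x7e,0x12,0x1c,0xda,0xe7}
#4 dst[0x19+5] := {0x3c,0x48,0x8e,0xa9,0x4f}
query mem[0x01]=0x8e, mem[0x13]=0x8e, mem[0x10]=0xe6

MEM[0x01,0x13,0x10] = 8e 8e e6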